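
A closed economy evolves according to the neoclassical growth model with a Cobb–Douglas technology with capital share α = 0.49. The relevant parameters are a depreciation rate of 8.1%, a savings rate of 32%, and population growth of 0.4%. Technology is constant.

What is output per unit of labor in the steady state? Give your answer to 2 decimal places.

In steady state, investment equals break-even investment: s·k^α = (n + δ)·k.
Rearranging, k^(1−α) = s / (n + δ).
k^0.51 = 0.32 / (0.004 + 0.081) = 0.32 / 0.085 = 3.7647
k* = 3.7647^(1/0.51) ≈ 13.4550
y* = (k*)^α = 13.4550^0.49 ≈ 3.5740

y* ≈ 3.57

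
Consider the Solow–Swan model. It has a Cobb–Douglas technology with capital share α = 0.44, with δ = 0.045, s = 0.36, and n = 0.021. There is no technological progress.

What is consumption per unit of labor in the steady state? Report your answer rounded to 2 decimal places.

c* ≈ 2.43

Steady state requires s·f(k) = (n + δ)·k, i.e. s·k^α = (n + δ)·k.
Rearranging, k^(1−α) = s / (n + δ).
k^0.56 = 0.36 / (0.021 + 0.045) = 0.36 / 0.066 = 5.4545
k* = 5.4545^(1/0.56) ≈ 20.6840
y* = (k*)^α = 20.6840^0.44 ≈ 3.7921
c* = (1 − s)·y* = (1 − 0.36) × 3.7921 ≈ 2.4269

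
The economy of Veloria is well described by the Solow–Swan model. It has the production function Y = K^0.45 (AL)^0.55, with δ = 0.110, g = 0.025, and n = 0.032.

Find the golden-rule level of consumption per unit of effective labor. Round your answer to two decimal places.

c_gold ≈ 1.24

At the golden rule, f'(k) = n + g + δ, so α·k^(α−1) = n + g + δ and k_gold = (α/(n + g + δ))^(1/(1−α)).
k_gold = (0.45/0.167)^(1/0.55) = 2.6946^1.8182 ≈ 6.0635
c_gold = f(k_gold) − (n + g + δ)·k_gold = 2.2502 − 0.167×6.0635 ≈ 1.2376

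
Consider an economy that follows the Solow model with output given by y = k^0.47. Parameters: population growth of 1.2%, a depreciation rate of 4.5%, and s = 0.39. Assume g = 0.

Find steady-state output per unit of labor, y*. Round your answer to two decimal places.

y* = 5.50

At the steady state, Δk = 0, so s·k^α = (n + δ)·k.
Dividing both sides by k: k^(1−α) = s / (n + δ).
k^0.53 = 0.39 / (0.012 + 0.045) = 0.39 / 0.057 = 6.8421
k* = 6.8421^(1/0.53) ≈ 37.6556
y* = (k*)^α = 37.6556^0.47 ≈ 5.5035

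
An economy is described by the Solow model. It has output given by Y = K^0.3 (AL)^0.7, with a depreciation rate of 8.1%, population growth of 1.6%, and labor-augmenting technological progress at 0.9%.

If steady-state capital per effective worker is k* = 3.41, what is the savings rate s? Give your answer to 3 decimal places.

In steady state, investment equals break-even investment: s·k^α = (n + g + δ)·k.
So s / (n + g + δ) = (k*)^(1−α) = 3.41^0.7 = 2.3601.
Therefore s = 2.3601 × (n + g + δ) = 2.3601 × 0.106 = 0.2502.

s ≈ 0.250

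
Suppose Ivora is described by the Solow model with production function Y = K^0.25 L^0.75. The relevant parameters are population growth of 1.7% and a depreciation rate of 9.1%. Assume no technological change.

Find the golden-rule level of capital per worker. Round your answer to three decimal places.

The golden rule sets f'(k) = n + δ, i.e. α·k^(α−1) = n + δ.
So k^(1−α) = α / (n + δ) = 0.25 / 0.108 = 2.3148.
k_gold = 2.3148^(1/0.75) ≈ 3.0621

k_gold ≈ 3.062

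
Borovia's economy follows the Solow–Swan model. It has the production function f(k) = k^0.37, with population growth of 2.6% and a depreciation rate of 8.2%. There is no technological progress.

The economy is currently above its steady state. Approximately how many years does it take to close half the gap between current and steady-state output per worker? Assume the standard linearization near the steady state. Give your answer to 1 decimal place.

half-life ≈ 10.2 years

Near the steady state the convergence rate is λ = (1 − α)(n + δ).
λ = (1 − 0.37) × 0.108 = 0.63 × 0.108 = 0.06804
Half-life = ln 2 / λ = 0.6931 / 0.06804 ≈ 10.19 years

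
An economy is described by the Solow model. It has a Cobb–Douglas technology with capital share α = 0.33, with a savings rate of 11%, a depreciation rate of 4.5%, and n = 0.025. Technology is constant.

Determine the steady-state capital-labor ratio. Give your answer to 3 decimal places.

Steady state requires s·f(k) = (n + δ)·k, i.e. s·k^α = (n + δ)·k.
Rearranging, k^(1−α) = s / (n + δ).
k^0.67 = 0.11 / (0.025 + 0.045) = 0.11 / 0.070 = 1.5714
k* = 1.5714^(1/0.67) ≈ 1.9632

k* = 1.963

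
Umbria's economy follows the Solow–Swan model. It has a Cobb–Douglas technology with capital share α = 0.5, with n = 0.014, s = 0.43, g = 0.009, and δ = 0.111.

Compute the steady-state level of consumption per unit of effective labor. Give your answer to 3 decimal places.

At the steady state, Δk = 0, so s·k^α = (n + g + δ)·k.
Rearranging, k^(1−α) = s / (n + g + δ).
k^0.5 = 0.43 / (0.014 + 0.009 + 0.111) = 0.43 / 0.134 = 3.2090
k* = 3.2090^(1/0.5) ≈ 10.2977
y* = (k*)^α = 10.2977^0.5 ≈ 3.2090
c* = (1 − s)·y* = (1 − 0.43) × 3.2090 ≈ 1.8291

c* = 1.829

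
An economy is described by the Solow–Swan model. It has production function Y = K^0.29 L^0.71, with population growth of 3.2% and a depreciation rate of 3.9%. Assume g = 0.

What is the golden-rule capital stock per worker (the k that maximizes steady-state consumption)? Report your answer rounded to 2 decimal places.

The golden rule sets f'(k) = n + δ, i.e. α·k^(α−1) = n + δ.
So k^(1−α) = α / (n + δ) = 0.29 / 0.071 = 4.0845.
k_gold = 4.0845^(1/0.71) ≈ 7.2570

k_gold ≈ 7.26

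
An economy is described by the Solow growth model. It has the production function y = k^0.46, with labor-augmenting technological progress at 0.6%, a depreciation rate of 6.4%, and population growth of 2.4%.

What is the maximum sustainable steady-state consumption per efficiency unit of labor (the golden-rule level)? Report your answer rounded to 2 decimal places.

c_gold ≈ 2.09

At the golden rule, f'(k) = n + g + δ, so α·k^(α−1) = n + g + δ and k_gold = (α/(n + g + δ))^(1/(1−α)).
k_gold = (0.46/0.094)^(1/0.54) = 4.8936^1.8519 ≈ 18.9288
c_gold = f(k_gold) − (n + g + δ)·k_gold = 3.8679 − 0.094×18.9288 ≈ 2.0886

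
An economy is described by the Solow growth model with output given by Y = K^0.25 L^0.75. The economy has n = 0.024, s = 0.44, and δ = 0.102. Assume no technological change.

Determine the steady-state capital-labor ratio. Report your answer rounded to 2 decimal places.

k* ≈ 5.30

At the steady state, Δk = 0, so s·k^α = (n + δ)·k.
Rearranging, k^(1−α) = s / (n + δ).
k^0.75 = 0.44 / (0.024 + 0.102) = 0.44 / 0.126 = 3.4921
k* = 3.4921^(1/0.75) ≈ 5.2980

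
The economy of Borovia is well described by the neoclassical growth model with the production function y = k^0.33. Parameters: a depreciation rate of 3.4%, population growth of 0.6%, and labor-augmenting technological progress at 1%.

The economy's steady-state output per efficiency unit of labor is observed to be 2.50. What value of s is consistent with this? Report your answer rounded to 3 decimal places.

In steady state, investment equals break-even investment: s·k^α = (n + g + δ)·k.
Since y* = [s/(n + g + δ)]^(α/(1−α)), we have s/(n + g + δ) = (y*)^((1−α)/α) = 2.50^2.0303 = 6.4260.
Therefore s = 6.4260 × (n + g + δ) = 6.4260 × 0.050 = 0.3213.

s ≈ 0.321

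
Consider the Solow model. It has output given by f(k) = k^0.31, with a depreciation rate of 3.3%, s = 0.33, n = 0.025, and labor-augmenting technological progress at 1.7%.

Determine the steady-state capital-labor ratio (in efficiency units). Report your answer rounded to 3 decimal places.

At the steady state, Δk = 0, so s·k^α = (n + g + δ)·k.
Dividing both sides by k: k^(1−α) = s / (n + g + δ).
k^0.69 = 0.33 / (0.025 + 0.017 + 0.033) = 0.33 / 0.075 = 4.4000
k* = 4.4000^(1/0.69) ≈ 8.5613

k* ≈ 8.561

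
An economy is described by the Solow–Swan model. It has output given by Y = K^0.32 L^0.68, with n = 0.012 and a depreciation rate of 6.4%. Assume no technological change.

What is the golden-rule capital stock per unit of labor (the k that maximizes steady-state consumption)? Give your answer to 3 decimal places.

The golden rule sets f'(k) = n + δ, i.e. α·k^(α−1) = n + δ.
So k^(1−α) = α / (n + δ) = 0.32 / 0.076 = 4.2105.
k_gold = 4.2105^(1/0.68) ≈ 8.2820

k_gold ≈ 8.282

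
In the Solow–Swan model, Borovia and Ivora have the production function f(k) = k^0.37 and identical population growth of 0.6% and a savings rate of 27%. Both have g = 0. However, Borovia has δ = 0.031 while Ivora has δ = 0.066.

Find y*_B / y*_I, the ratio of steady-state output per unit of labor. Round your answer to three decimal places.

Steady-state y* = [s/(n + δ)]^(α/(1−α)), so the ratio is [ (s_B/(n + δ)_B) / (s_I/(n + δ)_I) ]^0.5873.
s_B/(n + δ)_B = 0.27/0.037 = 7.2973; s_I/(n + δ)_I = 0.27/0.072 = 3.7500.
Ratio = (7.2973/3.7500)^0.5873 = 1.9459^0.5873 ≈ 1.4784

ratio ≈ 1.478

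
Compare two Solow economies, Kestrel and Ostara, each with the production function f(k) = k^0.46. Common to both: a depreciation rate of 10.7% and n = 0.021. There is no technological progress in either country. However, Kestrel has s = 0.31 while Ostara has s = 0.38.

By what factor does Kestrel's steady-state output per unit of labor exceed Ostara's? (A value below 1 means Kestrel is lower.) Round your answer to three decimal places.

y*_K / y*_O ≈ 0.841

Steady-state y* = [s/(n + δ)]^(α/(1−α)), so the ratio is [ (s_K/(n + δ)_K) / (s_O/(n + δ)_O) ]^0.8519.
s_K/(n + δ)_K = 0.31/0.128 = 2.4219; s_O/(n + δ)_O = 0.38/0.128 = 2.9688.
Ratio = (2.4219/2.9688)^0.8519 = 0.8158^0.8519 ≈ 0.8408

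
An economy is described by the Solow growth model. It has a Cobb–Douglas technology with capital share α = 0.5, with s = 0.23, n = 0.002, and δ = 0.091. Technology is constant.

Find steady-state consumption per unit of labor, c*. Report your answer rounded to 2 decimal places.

Steady state requires s·f(k) = (n + δ)·k, i.e. s·k^α = (n + δ)·k.
Dividing both sides by k: k^(1−α) = s / (n + δ).
k^0.5 = 0.23 / (0.002 + 0.091) = 0.23 / 0.093 = 2.4731
k* = 2.4731^(1/0.5) ≈ 6.1162
y* = (k*)^α = 6.1162^0.5 ≈ 2.4731
c* = (1 − s)·y* = (1 − 0.23) × 2.4731 ≈ 1.9043

c* = 1.90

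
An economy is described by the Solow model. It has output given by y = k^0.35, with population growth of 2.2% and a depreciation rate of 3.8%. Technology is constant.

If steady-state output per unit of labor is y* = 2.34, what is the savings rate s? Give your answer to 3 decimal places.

In steady state, investment equals break-even investment: s·k^α = (n + δ)·k.
Since y* = [s/(n + δ)]^(α/(1−α)), we have s/(n + δ) = (y*)^((1−α)/α) = 2.34^1.8571 = 4.8492.
Therefore s = 4.8492 × (n + δ) = 4.8492 × 0.060 = 0.2910.

s ≈ 0.291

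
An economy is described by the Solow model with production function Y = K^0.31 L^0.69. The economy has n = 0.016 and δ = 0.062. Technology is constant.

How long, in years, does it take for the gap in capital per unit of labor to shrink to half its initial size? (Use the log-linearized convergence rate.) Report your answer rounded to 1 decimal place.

Near the steady state the convergence rate is λ = (1 − α)(n + δ).
λ = (1 − 0.31) × 0.078 = 0.69 × 0.078 = 0.05382
Half-life = ln 2 / λ = 0.6931 / 0.05382 ≈ 12.88 years

half-life ≈ 12.9 years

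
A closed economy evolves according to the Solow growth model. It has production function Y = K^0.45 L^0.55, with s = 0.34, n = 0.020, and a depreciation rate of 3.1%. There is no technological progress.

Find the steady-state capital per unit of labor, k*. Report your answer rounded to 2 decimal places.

k* ≈ 31.48

Steady state requires s·f(k) = (n + δ)·k, i.e. s·k^α = (n + δ)·k.
Dividing both sides by k: k^(1−α) = s / (n + δ).
k^0.55 = 0.34 / (0.020 + 0.031) = 0.34 / 0.051 = 6.6667
k* = 6.6667^(1/0.55) ≈ 31.4789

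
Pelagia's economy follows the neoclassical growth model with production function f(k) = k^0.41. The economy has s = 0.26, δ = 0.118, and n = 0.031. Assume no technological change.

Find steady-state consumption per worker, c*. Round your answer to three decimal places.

c* = 1.090

Steady state requires s·f(k) = (n + δ)·k, i.e. s·k^α = (n + δ)·k.
Rearranging, k^(1−α) = s / (n + δ).
k^0.59 = 0.26 / (0.031 + 0.118) = 0.26 / 0.149 = 1.7450
k* = 1.7450^(1/0.59) ≈ 2.5693
y* = (k*)^α = 2.5693^0.41 ≈ 1.4724
c* = (1 − s)·y* = (1 − 0.26) × 1.4724 ≈ 1.0896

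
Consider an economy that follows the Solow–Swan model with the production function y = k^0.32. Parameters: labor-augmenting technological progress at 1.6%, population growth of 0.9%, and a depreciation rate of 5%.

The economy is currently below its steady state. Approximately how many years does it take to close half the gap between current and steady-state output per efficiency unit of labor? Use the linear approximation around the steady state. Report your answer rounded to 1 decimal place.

Near the steady state the convergence rate is λ = (1 − α)(n + g + δ).
λ = (1 − 0.32) × 0.075 = 0.68 × 0.075 = 0.0510
Half-life = ln 2 / λ = 0.6931 / 0.0510 ≈ 13.59 years

half-life ≈ 13.6 years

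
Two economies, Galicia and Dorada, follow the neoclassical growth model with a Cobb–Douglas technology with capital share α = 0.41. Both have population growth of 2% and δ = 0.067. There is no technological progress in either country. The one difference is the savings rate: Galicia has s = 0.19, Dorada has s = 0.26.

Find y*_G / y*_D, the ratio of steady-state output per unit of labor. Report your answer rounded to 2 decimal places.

Steady-state y* = [s/(n + δ)]^(α/(1−α)), so the ratio is [ (s_G/(n + δ)_G) / (s_D/(n + δ)_D) ]^0.6949.
s_G/(n + δ)_G = 0.19/0.087 = 2.1839; s_D/(n + δ)_D = 0.26/0.087 = 2.9885.
Ratio = (2.1839/2.9885)^0.6949 = 0.7308^0.6949 ≈ 0.8042

ratio ≈ 0.80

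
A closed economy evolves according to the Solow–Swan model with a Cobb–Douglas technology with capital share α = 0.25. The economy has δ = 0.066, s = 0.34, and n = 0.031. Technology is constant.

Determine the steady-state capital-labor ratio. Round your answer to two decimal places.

k* = 5.32

Steady state requires s·f(k) = (n + δ)·k, i.e. s·k^α = (n + δ)·k.
Rearranging, k^(1−α) = s / (n + δ).
k^0.75 = 0.34 / (0.031 + 0.066) = 0.34 / 0.097 = 3.5052
k* = 3.5052^(1/0.75) ≈ 5.3246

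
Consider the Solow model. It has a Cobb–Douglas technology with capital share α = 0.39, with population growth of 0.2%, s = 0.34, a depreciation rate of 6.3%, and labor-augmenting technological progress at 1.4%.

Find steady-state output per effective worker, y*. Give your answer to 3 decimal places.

At the steady state, Δk = 0, so s·k^α = (n + g + δ)·k.
Dividing both sides by k: k^(1−α) = s / (n + g + δ).
k^0.61 = 0.34 / (0.002 + 0.014 + 0.063) = 0.34 / 0.079 = 4.3038
k* = 4.3038^(1/0.61) ≈ 10.9421
y* = (k*)^α = 10.9421^0.39 ≈ 2.5424

y* ≈ 2.542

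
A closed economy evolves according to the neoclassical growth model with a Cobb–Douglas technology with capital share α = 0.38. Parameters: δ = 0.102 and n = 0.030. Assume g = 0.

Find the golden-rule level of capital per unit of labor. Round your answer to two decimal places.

k_gold ≈ 5.50

The golden rule sets f'(k) = n + δ, i.e. α·k^(α−1) = n + δ.
So k^(1−α) = α / (n + δ) = 0.38 / 0.132 = 2.8788.
k_gold = 2.8788^(1/0.62) ≈ 5.5038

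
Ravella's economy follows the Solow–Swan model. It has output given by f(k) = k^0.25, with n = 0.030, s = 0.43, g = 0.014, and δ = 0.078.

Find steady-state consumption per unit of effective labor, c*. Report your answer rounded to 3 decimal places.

Steady state requires s·f(k) = (n + g + δ)·k, i.e. s·k^α = (n + g + δ)·k.
Rearranging, k^(1−α) = s / (n + g + δ).
k^0.75 = 0.43 / (0.030 + 0.014 + 0.078) = 0.43 / 0.122 = 3.5246
k* = 3.5246^(1/0.75) ≈ 5.3639
y* = (k*)^α = 5.3639^0.25 ≈ 1.5218
c* = (1 − s)·y* = (1 − 0.43) × 1.5218 ≈ 0.8674

c* = 0.867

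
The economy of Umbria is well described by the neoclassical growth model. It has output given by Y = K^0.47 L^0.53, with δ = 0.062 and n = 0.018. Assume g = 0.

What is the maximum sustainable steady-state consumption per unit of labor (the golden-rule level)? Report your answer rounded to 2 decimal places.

At the golden rule, f'(k) = n + δ, so α·k^(α−1) = n + δ and k_gold = (α/(n + δ))^(1/(1−α)).
k_gold = (0.47/0.080)^(1/0.53) = 5.8750^1.8868 ≈ 28.2465
c_gold = f(k_gold) − (n + δ)·k_gold = 4.8079 − 0.080×28.2465 ≈ 2.5482

c_gold ≈ 2.55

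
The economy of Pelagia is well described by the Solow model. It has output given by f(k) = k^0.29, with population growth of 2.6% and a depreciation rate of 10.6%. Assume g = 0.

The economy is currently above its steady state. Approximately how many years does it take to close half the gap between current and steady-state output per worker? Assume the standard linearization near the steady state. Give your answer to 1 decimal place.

about 7.4 years

Near the steady state the convergence rate is λ = (1 − α)(n + δ).
λ = (1 − 0.29) × 0.132 = 0.71 × 0.132 = 0.09372
Half-life = ln 2 / λ = 0.6931 / 0.09372 ≈ 7.40 years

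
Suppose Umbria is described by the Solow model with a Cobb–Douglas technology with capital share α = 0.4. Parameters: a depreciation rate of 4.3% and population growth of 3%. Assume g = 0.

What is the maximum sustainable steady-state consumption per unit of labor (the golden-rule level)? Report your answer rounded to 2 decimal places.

c_gold ≈ 1.86

At the golden rule, f'(k) = n + δ, so α·k^(α−1) = n + δ and k_gold = (α/(n + δ))^(1/(1−α)).
k_gold = (0.4/0.073)^(1/0.6) = 5.4795^1.6667 ≈ 17.0318
c_gold = f(k_gold) − (n + δ)·k_gold = 3.1082 − 0.073×17.0318 ≈ 1.8649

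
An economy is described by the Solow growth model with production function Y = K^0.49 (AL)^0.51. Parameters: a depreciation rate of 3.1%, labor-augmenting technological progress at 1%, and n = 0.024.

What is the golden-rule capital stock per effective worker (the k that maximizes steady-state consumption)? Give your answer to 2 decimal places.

k_gold ≈ 52.50

The golden rule sets f'(k) = n + g + δ, i.e. α·k^(α−1) = n + g + δ.
So k^(1−α) = α / (n + g + δ) = 0.49 / 0.065 = 7.5385.
k_gold = 7.5385^(1/0.51) ≈ 52.5009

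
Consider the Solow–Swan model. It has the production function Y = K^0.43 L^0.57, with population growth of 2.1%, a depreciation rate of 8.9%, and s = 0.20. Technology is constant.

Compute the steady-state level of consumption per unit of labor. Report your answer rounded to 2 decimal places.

In steady state, investment equals break-even investment: s·k^α = (n + δ)·k.
Dividing both sides by k: k^(1−α) = s / (n + δ).
k^0.57 = 0.20 / (0.021 + 0.089) = 0.20 / 0.110 = 1.8182
k* = 1.8182^(1/0.57) ≈ 2.8544
y* = (k*)^α = 2.8544^0.43 ≈ 1.5699
c* = (1 − s)·y* = (1 − 0.20) × 1.5699 ≈ 1.2559

c* = 1.26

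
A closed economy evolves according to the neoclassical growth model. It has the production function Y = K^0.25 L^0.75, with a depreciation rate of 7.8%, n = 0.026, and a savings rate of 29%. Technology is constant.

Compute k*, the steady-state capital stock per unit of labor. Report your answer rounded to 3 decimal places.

k* ≈ 3.925

Steady state requires s·f(k) = (n + δ)·k, i.e. s·k^α = (n + δ)·k.
Dividing both sides by k: k^(1−α) = s / (n + δ).
k^0.75 = 0.29 / (0.026 + 0.078) = 0.29 / 0.104 = 2.7885
k* = 2.7885^(1/0.75) ≈ 3.9249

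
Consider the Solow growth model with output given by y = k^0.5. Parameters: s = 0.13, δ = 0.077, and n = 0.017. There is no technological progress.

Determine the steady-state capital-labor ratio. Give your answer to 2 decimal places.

k* ≈ 1.91

In steady state, investment equals break-even investment: s·k^α = (n + δ)·k.
Rearranging, k^(1−α) = s / (n + δ).
k^0.5 = 0.13 / (0.017 + 0.077) = 0.13 / 0.094 = 1.3830
k* = 1.3830^(1/0.5) ≈ 1.9127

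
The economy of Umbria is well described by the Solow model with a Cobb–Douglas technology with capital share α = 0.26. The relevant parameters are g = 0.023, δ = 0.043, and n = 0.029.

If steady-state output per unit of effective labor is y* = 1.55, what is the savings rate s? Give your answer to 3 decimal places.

At the steady state, Δk = 0, so s·k^α = (n + g + δ)·k.
Since y* = [s/(n + g + δ)]^(α/(1−α)), we have s/(n + g + δ) = (y*)^((1−α)/α) = 1.55^2.8462 = 3.4811.
Therefore s = 3.4811 × (n + g + δ) = 3.4811 × 0.095 = 0.3307.

s ≈ 0.331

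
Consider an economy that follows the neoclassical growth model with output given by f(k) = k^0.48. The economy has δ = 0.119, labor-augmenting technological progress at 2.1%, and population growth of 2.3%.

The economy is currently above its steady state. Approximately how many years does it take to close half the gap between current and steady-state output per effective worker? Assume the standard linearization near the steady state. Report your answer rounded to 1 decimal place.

Near the steady state the convergence rate is λ = (1 − α)(n + g + δ).
λ = (1 − 0.48) × 0.163 = 0.52 × 0.163 = 0.08476
Half-life = ln 2 / λ = 0.6931 / 0.08476 ≈ 8.18 years

about 8.2 years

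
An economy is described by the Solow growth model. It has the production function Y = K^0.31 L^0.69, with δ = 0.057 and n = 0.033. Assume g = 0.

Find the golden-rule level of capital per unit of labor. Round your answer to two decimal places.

k_gold ≈ 6.00

The golden rule sets f'(k) = n + δ, i.e. α·k^(α−1) = n + δ.
So k^(1−α) = α / (n + δ) = 0.31 / 0.090 = 3.4444.
k_gold = 3.4444^(1/0.69) ≈ 6.0038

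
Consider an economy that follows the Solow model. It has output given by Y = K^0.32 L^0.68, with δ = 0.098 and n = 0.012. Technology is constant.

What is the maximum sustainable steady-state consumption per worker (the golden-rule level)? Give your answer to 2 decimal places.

c_gold ≈ 1.12

At the golden rule, f'(k) = n + δ, so α·k^(α−1) = n + δ and k_gold = (α/(n + δ))^(1/(1−α)).
k_gold = (0.32/0.110)^(1/0.68) = 2.9091^1.4706 ≈ 4.8084
c_gold = f(k_gold) − (n + δ)·k_gold = 1.6529 − 0.110×4.8084 ≈ 1.1240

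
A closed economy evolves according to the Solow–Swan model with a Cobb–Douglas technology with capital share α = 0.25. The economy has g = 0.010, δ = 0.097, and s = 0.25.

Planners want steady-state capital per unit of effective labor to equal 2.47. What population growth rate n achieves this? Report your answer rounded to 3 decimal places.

n ≈ 0.020

At the steady state, Δk = 0, so s·k^α = (n + g + δ)·k.
So s / (n + g + δ) = (k*)^(1−α) = 2.47^0.75 = 1.9703.
Therefore n + g + δ = s / 1.9703 = 0.25 / 1.9703 = 0.1269, so n = 0.1269 − 0.107 = 0.0199.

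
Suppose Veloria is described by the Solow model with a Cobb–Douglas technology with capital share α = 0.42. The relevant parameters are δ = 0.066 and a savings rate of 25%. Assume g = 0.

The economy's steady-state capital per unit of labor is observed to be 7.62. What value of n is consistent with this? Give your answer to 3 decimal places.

n ≈ 0.011

Steady state requires s·f(k) = (n + δ)·k, i.e. s·k^α = (n + δ)·k.
So s / (n + δ) = (k*)^(1−α) = 7.62^0.58 = 3.2474.
Therefore n + δ = s / 3.2474 = 0.25 / 3.2474 = 0.0770, so n = 0.0770 − 0.066 = 0.0110.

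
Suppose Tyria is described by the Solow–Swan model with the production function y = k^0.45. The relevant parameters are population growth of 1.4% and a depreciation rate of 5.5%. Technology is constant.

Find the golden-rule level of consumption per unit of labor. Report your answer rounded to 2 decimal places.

c_gold ≈ 2.55

At the golden rule, f'(k) = n + δ, so α·k^(α−1) = n + δ and k_gold = (α/(n + δ))^(1/(1−α)).
k_gold = (0.45/0.069)^(1/0.55) = 6.5217^1.8182 ≈ 30.2462
c_gold = f(k_gold) − (n + δ)·k_gold = 4.6377 − 0.069×30.2462 ≈ 2.5507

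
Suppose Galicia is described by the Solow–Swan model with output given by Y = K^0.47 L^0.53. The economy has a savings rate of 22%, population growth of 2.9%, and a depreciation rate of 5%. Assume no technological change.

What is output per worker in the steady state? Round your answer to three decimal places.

At the steady state, Δk = 0, so s·k^α = (n + δ)·k.
Rearranging, k^(1−α) = s / (n + δ).
k^0.53 = 0.22 / (0.029 + 0.050) = 0.22 / 0.079 = 2.7848
k* = 2.7848^(1/0.53) ≈ 6.9061
y* = (k*)^α = 6.9061^0.47 ≈ 2.4799

y* ≈ 2.480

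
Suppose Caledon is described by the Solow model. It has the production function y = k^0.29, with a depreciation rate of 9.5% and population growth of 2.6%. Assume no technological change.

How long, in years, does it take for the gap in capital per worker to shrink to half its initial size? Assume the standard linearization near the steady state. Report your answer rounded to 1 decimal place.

Near the steady state the convergence rate is λ = (1 − α)(n + δ).
λ = (1 − 0.29) × 0.121 = 0.71 × 0.121 = 0.08591
Half-life = ln 2 / λ = 0.6931 / 0.08591 ≈ 8.07 years

t_½ ≈ 8.1 years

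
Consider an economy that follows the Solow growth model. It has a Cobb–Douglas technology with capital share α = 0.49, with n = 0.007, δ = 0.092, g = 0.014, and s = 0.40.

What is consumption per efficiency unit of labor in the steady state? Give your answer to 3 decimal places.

c* = 2.021

Steady state requires s·f(k) = (n + g + δ)·k, i.e. s·k^α = (n + g + δ)·k.
Rearranging, k^(1−α) = s / (n + g + δ).
k^0.51 = 0.40 / (0.007 + 0.014 + 0.092) = 0.40 / 0.113 = 3.5398
k* = 3.5398^(1/0.51) ≈ 11.9242
y* = (k*)^α = 11.9242^0.49 ≈ 3.3686
c* = (1 − s)·y* = (1 − 0.40) × 3.3686 ≈ 2.0212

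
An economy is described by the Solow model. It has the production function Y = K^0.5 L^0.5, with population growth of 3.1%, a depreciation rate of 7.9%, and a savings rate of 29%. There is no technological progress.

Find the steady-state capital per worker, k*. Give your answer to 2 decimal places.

In steady state, investment equals break-even investment: s·k^α = (n + δ)·k.
Dividing both sides by k: k^(1−α) = s / (n + δ).
k^0.5 = 0.29 / (0.031 + 0.079) = 0.29 / 0.110 = 2.6364
k* = 2.6364^(1/0.5) ≈ 6.9506

k* = 6.95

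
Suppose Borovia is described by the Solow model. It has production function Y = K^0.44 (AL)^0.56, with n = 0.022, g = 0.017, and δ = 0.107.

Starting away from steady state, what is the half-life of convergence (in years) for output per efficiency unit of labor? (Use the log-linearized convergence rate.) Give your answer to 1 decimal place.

Near the steady state the convergence rate is λ = (1 − α)(n + g + δ).
λ = (1 − 0.44) × 0.146 = 0.56 × 0.146 = 0.08176
Half-life = ln 2 / λ = 0.6931 / 0.08176 ≈ 8.48 years

about 8.5 years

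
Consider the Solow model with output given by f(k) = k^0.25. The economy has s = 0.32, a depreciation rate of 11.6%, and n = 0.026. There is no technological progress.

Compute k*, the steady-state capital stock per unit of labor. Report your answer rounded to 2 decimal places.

k* ≈ 2.95

At the steady state, Δk = 0, so s·k^α = (n + δ)·k.
Dividing both sides by k: k^(1−α) = s / (n + δ).
k^0.75 = 0.32 / (0.026 + 0.116) = 0.32 / 0.142 = 2.2535
k* = 2.2535^(1/0.75) ≈ 2.9545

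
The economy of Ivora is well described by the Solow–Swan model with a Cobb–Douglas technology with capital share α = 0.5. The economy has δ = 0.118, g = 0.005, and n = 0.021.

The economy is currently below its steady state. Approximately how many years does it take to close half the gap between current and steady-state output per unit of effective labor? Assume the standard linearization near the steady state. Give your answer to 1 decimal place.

Near the steady state the convergence rate is λ = (1 − α)(n + g + δ).
λ = (1 − 0.5) × 0.144 = 0.5 × 0.144 = 0.0720
Half-life = ln 2 / λ = 0.6931 / 0.0720 ≈ 9.63 years

half-life ≈ 9.6 years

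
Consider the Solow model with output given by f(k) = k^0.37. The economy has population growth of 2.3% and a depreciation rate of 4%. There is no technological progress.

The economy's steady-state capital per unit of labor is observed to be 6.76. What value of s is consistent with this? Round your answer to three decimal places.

At the steady state, Δk = 0, so s·k^α = (n + δ)·k.
So s / (n + δ) = (k*)^(1−α) = 6.76^0.63 = 3.3332.
Therefore s = 3.3332 × (n + δ) = 3.3332 × 0.063 = 0.2100.

s ≈ 0.210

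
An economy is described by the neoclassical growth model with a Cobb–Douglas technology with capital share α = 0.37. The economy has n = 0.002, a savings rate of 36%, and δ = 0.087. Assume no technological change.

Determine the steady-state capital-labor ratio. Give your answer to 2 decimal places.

In steady state, investment equals break-even investment: s·k^α = (n + δ)·k.
Rearranging, k^(1−α) = s / (n + δ).
k^0.63 = 0.36 / (0.002 + 0.087) = 0.36 / 0.089 = 4.0449
k* = 4.0449^(1/0.63) ≈ 9.1906

k* = 9.19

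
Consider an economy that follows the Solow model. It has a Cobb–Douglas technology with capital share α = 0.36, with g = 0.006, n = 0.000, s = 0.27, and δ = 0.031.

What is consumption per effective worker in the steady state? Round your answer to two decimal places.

In steady state, investment equals break-even investment: s·k^α = (n + g + δ)·k.
Dividing both sides by k: k^(1−α) = s / (n + g + δ).
k^0.64 = 0.27 / (0.000 + 0.006 + 0.031) = 0.27 / 0.037 = 7.2973
k* = 7.2973^(1/0.64) ≈ 22.3198
y* = (k*)^α = 22.3198^0.36 ≈ 3.0586
c* = (1 − s)·y* = (1 − 0.27) × 3.0586 ≈ 2.2328

c* ≈ 2.23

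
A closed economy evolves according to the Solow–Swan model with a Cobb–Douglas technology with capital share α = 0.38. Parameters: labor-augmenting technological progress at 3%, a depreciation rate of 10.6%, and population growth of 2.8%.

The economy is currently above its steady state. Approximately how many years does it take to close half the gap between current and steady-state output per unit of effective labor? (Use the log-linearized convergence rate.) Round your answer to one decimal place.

about 6.8 years

Near the steady state the convergence rate is λ = (1 − α)(n + g + δ).
λ = (1 − 0.38) × 0.164 = 0.62 × 0.164 = 0.10168
Half-life = ln 2 / λ = 0.6931 / 0.10168 ≈ 6.82 years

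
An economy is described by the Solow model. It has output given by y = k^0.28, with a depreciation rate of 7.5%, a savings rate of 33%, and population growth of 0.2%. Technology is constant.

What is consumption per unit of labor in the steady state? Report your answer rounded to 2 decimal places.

At the steady state, Δk = 0, so s·k^α = (n + δ)·k.
Dividing both sides by k: k^(1−α) = s / (n + δ).
k^0.72 = 0.33 / (0.002 + 0.075) = 0.33 / 0.077 = 4.2857
k* = 4.2857^(1/0.72) ≈ 7.5476
y* = (k*)^α = 7.5476^0.28 ≈ 1.7611
c* = (1 − s)·y* = (1 − 0.33) × 1.7611 ≈ 1.1799

c* ≈ 1.18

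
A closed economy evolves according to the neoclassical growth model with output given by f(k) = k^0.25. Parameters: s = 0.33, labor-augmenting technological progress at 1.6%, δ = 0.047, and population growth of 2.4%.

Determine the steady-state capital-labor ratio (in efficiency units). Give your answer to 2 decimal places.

k* ≈ 5.92

In steady state, investment equals break-even investment: s·k^α = (n + g + δ)·k.
Rearranging, k^(1−α) = s / (n + g + δ).
k^0.75 = 0.33 / (0.024 + 0.016 + 0.047) = 0.33 / 0.087 = 3.7931
k* = 3.7931^(1/0.75) ≈ 5.9155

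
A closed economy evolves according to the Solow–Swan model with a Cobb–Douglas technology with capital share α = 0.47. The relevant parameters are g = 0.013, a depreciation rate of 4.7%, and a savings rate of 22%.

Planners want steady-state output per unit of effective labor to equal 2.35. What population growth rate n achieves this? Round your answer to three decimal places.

n ≈ 0.024

At the steady state, Δk = 0, so s·k^α = (n + g + δ)·k.
Since y* = [s/(n + g + δ)]^(α/(1−α)), we have s/(n + g + δ) = (y*)^((1−α)/α) = 2.35^1.1277 = 2.6209.
Therefore n + g + δ = s / 2.6209 = 0.22 / 2.6209 = 0.0839, so n = 0.0839 − 0.060 = 0.0239.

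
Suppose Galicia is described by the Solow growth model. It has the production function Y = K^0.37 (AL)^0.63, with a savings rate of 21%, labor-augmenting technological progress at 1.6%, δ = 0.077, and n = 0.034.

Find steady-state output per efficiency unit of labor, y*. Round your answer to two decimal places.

In steady state, investment equals break-even investment: s·k^α = (n + g + δ)·k.
Rearranging, k^(1−α) = s / (n + g + δ).
k^0.63 = 0.21 / (0.034 + 0.016 + 0.077) = 0.21 / 0.127 = 1.6535
k* = 1.6535^(1/0.63) ≈ 2.2216
y* = (k*)^α = 2.2216^0.37 ≈ 1.3436

y* = 1.34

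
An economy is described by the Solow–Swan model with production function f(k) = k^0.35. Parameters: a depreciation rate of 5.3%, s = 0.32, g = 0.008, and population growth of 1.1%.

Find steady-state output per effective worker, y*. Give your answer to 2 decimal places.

y* ≈ 2.23

Steady state requires s·f(k) = (n + g + δ)·k, i.e. s·k^α = (n + g + δ)·k.
Dividing both sides by k: k^(1−α) = s / (n + g + δ).
k^0.65 = 0.32 / (0.011 + 0.008 + 0.053) = 0.32 / 0.072 = 4.4444
k* = 4.4444^(1/0.65) ≈ 9.9228
y* = (k*)^α = 9.9228^0.35 ≈ 2.2327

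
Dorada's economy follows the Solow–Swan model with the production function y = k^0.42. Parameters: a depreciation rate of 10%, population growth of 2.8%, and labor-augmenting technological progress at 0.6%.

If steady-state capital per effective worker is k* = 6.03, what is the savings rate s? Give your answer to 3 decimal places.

s ≈ 0.380

In steady state, investment equals break-even investment: s·k^α = (n + g + δ)·k.
So s / (n + g + δ) = (k*)^(1−α) = 6.03^0.58 = 2.8352.
Therefore s = 2.8352 × (n + g + δ) = 2.8352 × 0.134 = 0.3799.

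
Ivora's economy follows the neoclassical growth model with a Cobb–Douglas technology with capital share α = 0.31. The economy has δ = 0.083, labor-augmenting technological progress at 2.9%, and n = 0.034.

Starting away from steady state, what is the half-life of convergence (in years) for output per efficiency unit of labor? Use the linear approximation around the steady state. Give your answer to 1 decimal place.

half-life ≈ 6.9 years

Near the steady state the convergence rate is λ = (1 − α)(n + g + δ).
λ = (1 − 0.31) × 0.146 = 0.69 × 0.146 = 0.10074
Half-life = ln 2 / λ = 0.6931 / 0.10074 ≈ 6.88 years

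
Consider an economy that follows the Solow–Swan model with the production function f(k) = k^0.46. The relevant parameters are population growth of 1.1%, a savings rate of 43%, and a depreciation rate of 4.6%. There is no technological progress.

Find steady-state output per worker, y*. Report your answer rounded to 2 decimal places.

Steady state requires s·f(k) = (n + δ)·k, i.e. s·k^α = (n + δ)·k.
Rearranging, k^(1−α) = s / (n + δ).
k^0.54 = 0.43 / (0.011 + 0.046) = 0.43 / 0.057 = 7.5439
k* = 7.5439^(1/0.54) ≈ 42.1869
y* = (k*)^α = 42.1869^0.46 ≈ 5.5922

y* ≈ 5.59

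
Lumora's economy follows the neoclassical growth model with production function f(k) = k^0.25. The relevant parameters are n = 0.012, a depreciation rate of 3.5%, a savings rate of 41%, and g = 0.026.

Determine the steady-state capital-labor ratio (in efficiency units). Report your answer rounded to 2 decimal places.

In steady state, investment equals break-even investment: s·k^α = (n + g + δ)·k.
Rearranging, k^(1−α) = s / (n + g + δ).
k^0.75 = 0.41 / (0.012 + 0.026 + 0.035) = 0.41 / 0.073 = 5.6164
k* = 5.6164^(1/0.75) ≈ 9.9834

k* = 9.98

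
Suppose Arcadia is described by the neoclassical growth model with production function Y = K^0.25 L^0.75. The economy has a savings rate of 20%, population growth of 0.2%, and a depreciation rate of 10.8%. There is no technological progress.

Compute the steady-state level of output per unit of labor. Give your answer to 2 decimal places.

y* ≈ 1.22

In steady state, investment equals break-even investment: s·k^α = (n + δ)·k.
Dividing both sides by k: k^(1−α) = s / (n + δ).
k^0.75 = 0.20 / (0.002 + 0.108) = 0.20 / 0.110 = 1.8182
k* = 1.8182^(1/0.75) ≈ 2.2192
y* = (k*)^α = 2.2192^0.25 ≈ 1.2205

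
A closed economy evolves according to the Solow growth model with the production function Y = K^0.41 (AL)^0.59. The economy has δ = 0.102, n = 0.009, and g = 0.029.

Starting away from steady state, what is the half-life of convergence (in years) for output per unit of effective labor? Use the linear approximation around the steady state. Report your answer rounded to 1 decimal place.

Near the steady state the convergence rate is λ = (1 − α)(n + g + δ).
λ = (1 − 0.41) × 0.140 = 0.59 × 0.140 = 0.0826
Half-life = ln 2 / λ = 0.6931 / 0.0826 ≈ 8.39 years

half-life ≈ 8.4 years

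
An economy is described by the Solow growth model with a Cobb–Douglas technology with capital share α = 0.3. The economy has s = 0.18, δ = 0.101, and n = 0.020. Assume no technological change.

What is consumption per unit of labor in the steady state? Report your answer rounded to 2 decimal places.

c* ≈ 0.97

In steady state, investment equals break-even investment: s·k^α = (n + δ)·k.
Dividing both sides by k: k^(1−α) = s / (n + δ).
k^0.7 = 0.18 / (0.020 + 0.101) = 0.18 / 0.121 = 1.4876
k* = 1.4876^(1/0.7) ≈ 1.7636
y* = (k*)^α = 1.7636^0.3 ≈ 1.1856
c* = (1 − s)·y* = (1 − 0.18) × 1.1856 ≈ 0.9722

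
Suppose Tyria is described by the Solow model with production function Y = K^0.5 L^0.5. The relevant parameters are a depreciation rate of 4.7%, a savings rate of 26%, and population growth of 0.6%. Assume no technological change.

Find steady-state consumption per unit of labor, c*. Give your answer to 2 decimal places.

c* = 3.63

Steady state requires s·f(k) = (n + δ)·k, i.e. s·k^α = (n + δ)·k.
Rearranging, k^(1−α) = s / (n + δ).
k^0.5 = 0.26 / (0.006 + 0.047) = 0.26 / 0.053 = 4.9057
k* = 4.9057^(1/0.5) ≈ 24.0659
y* = (k*)^α = 24.0659^0.5 ≈ 4.9057
c* = (1 − s)·y* = (1 − 0.26) × 4.9057 ≈ 3.6302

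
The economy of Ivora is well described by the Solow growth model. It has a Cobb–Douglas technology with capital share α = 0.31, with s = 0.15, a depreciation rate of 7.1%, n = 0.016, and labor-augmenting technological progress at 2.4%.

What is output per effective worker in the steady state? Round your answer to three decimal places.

y* = 1.145

At the steady state, Δk = 0, so s·k^α = (n + g + δ)·k.
Dividing both sides by k: k^(1−α) = s / (n + g + δ).
k^0.69 = 0.15 / (0.016 + 0.024 + 0.071) = 0.15 / 0.111 = 1.3514
k* = 1.3514^(1/0.69) ≈ 1.5472
y* = (k*)^α = 1.5472^0.31 ≈ 1.1449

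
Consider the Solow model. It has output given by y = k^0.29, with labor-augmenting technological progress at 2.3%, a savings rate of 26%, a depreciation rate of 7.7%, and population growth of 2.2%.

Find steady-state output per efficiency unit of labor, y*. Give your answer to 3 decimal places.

Steady state requires s·f(k) = (n + g + δ)·k, i.e. s·k^α = (n + g + δ)·k.
Rearranging, k^(1−α) = s / (n + g + δ).
k^0.71 = 0.26 / (0.022 + 0.023 + 0.077) = 0.26 / 0.122 = 2.1311
k* = 2.1311^(1/0.71) ≈ 2.9028
y* = (k*)^α = 2.9028^0.29 ≈ 1.3621

y* = 1.362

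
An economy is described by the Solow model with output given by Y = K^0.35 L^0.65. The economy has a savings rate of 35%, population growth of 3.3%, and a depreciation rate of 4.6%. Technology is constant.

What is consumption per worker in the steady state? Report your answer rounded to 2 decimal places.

c* ≈ 1.45

Steady state requires s·f(k) = (n + δ)·k, i.e. s·k^α = (n + δ)·k.
Dividing both sides by k: k^(1−α) = s / (n + δ).
k^0.65 = 0.35 / (0.033 + 0.046) = 0.35 / 0.079 = 4.4304
k* = 4.4304^(1/0.65) ≈ 9.8748
y* = (k*)^α = 9.8748^0.35 ≈ 2.2289
c* = (1 − s)·y* = (1 − 0.35) × 2.2289 ≈ 1.4488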